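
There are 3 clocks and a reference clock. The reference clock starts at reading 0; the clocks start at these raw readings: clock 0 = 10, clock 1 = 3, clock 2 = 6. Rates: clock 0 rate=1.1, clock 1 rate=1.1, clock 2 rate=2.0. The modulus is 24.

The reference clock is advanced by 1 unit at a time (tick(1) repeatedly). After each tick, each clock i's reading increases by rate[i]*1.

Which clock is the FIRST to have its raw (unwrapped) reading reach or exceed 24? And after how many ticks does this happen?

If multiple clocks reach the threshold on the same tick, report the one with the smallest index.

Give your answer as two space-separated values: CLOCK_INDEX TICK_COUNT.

Answer: 2 9

Derivation:
clock 0: start=10, rate=1.1, needs 24-10 = 14; ticks = ceil(14/1.1) = ceil(12.7273) = 13; reading at tick 13 = 10 + 1.1*13 = 24.3000
clock 1: start=3, rate=1.1, needs 24-3 = 21; ticks = ceil(21/1.1) = ceil(19.0909) = 20; reading at tick 20 = 3 + 1.1*20 = 25.0000
clock 2: start=6, rate=2.0, needs 24-6 = 18; ticks = ceil(18/2.0) = ceil(9.0000) = 9; reading at tick 9 = 6 + 2.0*9 = 24.0000
Minimum tick count = 9; winners = [2]; smallest index = 2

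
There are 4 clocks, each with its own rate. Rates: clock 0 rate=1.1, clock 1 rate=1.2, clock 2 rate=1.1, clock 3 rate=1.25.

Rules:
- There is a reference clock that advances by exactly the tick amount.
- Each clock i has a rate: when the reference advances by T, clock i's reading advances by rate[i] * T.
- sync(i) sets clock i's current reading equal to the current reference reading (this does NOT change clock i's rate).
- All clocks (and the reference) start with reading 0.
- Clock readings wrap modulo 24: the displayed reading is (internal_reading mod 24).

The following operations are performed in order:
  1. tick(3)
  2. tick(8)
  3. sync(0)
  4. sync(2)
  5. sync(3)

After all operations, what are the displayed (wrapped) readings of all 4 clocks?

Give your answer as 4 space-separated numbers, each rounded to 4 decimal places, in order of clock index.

Answer: 11.0000 13.2000 11.0000 11.0000

Derivation:
After op 1 tick(3): ref=3.0000 raw=[3.3000 3.6000 3.3000 3.7500]
After op 2 tick(8): ref=11.0000 raw=[12.1000 13.2000 12.1000 13.7500]
After op 3 sync(0): ref=11.0000 raw=[11.0000 13.2000 12.1000 13.7500]
After op 4 sync(2): ref=11.0000 raw=[11.0000 13.2000 11.0000 13.7500]
After op 5 sync(3): ref=11.0000 raw=[11.0000 13.2000 11.0000 11.0000]
Wrap final raw readings (mod 24): 11.0000 mod 24 = 11.0000; 13.2000 mod 24 = 13.2000; 11.0000 mod 24 = 11.0000; 11.0000 mod 24 = 11.0000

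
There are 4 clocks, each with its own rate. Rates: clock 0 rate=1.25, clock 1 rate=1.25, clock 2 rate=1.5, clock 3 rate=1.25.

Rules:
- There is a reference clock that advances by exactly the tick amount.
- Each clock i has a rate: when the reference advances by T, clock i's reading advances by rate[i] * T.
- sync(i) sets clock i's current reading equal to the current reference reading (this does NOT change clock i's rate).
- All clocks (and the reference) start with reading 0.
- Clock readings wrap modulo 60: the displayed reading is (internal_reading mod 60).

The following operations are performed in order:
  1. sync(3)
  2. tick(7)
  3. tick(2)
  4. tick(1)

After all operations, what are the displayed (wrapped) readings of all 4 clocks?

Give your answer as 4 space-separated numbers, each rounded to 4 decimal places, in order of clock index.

After op 1 sync(3): ref=0.0000 raw=[0.0000 0.0000 0.0000 0.0000]
After op 2 tick(7): ref=7.0000 raw=[8.7500 8.7500 10.5000 8.7500]
After op 3 tick(2): ref=9.0000 raw=[11.2500 11.2500 13.5000 11.2500]
After op 4 tick(1): ref=10.0000 raw=[12.5000 12.5000 15.0000 12.5000]
Wrap final raw readings (mod 60): 12.5000 mod 60 = 12.5000; 12.5000 mod 60 = 12.5000; 15.0000 mod 60 = 15.0000; 12.5000 mod 60 = 12.5000

Answer: 12.5000 12.5000 15.0000 12.5000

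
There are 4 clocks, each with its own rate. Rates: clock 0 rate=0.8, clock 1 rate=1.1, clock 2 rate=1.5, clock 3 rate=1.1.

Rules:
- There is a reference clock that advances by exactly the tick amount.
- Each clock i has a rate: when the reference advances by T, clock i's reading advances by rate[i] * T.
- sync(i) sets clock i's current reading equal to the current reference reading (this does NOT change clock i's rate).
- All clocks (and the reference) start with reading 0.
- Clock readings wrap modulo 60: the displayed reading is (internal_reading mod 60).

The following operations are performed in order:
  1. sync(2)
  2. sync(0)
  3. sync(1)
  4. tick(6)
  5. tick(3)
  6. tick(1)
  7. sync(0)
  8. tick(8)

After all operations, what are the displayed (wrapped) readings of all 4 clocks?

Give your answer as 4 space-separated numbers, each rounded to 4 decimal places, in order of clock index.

After op 1 sync(2): ref=0.0000 raw=[0.0000 0.0000 0.0000 0.0000]
After op 2 sync(0): ref=0.0000 raw=[0.0000 0.0000 0.0000 0.0000]
After op 3 sync(1): ref=0.0000 raw=[0.0000 0.0000 0.0000 0.0000]
After op 4 tick(6): ref=6.0000 raw=[4.8000 6.6000 9.0000 6.6000]
After op 5 tick(3): ref=9.0000 raw=[7.2000 9.9000 13.5000 9.9000]
After op 6 tick(1): ref=10.0000 raw=[8.0000 11.0000 15.0000 11.0000]
After op 7 sync(0): ref=10.0000 raw=[10.0000 11.0000 15.0000 11.0000]
After op 8 tick(8): ref=18.0000 raw=[16.4000 19.8000 27.0000 19.8000]
Wrap final raw readings (mod 60): 16.4000 mod 60 = 16.4000; 19.8000 mod 60 = 19.8000; 27.0000 mod 60 = 27.0000; 19.8000 mod 60 = 19.8000

Answer: 16.4000 19.8000 27.0000 19.8000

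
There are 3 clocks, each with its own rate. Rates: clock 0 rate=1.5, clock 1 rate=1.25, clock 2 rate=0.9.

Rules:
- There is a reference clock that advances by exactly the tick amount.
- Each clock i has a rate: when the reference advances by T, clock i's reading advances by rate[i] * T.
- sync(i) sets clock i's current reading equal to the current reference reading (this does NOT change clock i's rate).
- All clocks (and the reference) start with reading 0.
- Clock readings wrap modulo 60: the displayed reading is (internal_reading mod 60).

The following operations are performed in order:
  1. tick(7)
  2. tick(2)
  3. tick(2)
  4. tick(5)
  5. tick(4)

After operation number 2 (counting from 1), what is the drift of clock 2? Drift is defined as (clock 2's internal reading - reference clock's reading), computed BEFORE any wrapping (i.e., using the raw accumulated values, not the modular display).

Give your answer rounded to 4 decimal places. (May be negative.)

After op 1 tick(7): ref=7.0000 raw=[10.5000 8.7500 6.3000]
After op 2 tick(2): ref=9.0000 raw=[13.5000 11.2500 8.1000]
Drift of clock 2 after op 2: 8.1000 - 9.0000 = -0.9000

Answer: -0.9000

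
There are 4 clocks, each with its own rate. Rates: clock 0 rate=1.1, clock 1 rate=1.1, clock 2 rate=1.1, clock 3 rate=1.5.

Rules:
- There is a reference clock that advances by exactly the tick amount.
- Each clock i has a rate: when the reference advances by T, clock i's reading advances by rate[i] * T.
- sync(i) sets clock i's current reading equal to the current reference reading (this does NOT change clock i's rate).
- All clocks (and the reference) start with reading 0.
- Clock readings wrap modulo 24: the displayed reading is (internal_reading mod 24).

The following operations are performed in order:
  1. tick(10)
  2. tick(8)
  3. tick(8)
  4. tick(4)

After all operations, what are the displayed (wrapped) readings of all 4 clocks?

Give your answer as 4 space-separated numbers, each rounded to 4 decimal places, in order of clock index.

Answer: 9.0000 9.0000 9.0000 21.0000

Derivation:
After op 1 tick(10): ref=10.0000 raw=[11.0000 11.0000 11.0000 15.0000]
After op 2 tick(8): ref=18.0000 raw=[19.8000 19.8000 19.8000 27.0000]
After op 3 tick(8): ref=26.0000 raw=[28.6000 28.6000 28.6000 39.0000]
After op 4 tick(4): ref=30.0000 raw=[33.0000 33.0000 33.0000 45.0000]
Wrap final raw readings (mod 24): 33.0000 mod 24 = 9.0000; 33.0000 mod 24 = 9.0000; 33.0000 mod 24 = 9.0000; 45.0000 mod 24 = 21.0000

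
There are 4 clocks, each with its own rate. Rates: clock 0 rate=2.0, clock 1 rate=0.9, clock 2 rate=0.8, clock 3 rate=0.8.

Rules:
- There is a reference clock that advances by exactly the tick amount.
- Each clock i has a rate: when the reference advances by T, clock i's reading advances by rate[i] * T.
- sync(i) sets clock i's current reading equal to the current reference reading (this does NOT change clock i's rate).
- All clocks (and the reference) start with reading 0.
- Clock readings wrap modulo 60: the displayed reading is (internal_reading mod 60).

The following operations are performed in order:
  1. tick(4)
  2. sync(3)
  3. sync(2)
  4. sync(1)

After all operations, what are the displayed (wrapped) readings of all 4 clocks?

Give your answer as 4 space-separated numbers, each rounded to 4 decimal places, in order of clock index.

Answer: 8.0000 4.0000 4.0000 4.0000

Derivation:
After op 1 tick(4): ref=4.0000 raw=[8.0000 3.6000 3.2000 3.2000]
After op 2 sync(3): ref=4.0000 raw=[8.0000 3.6000 3.2000 4.0000]
After op 3 sync(2): ref=4.0000 raw=[8.0000 3.6000 4.0000 4.0000]
After op 4 sync(1): ref=4.0000 raw=[8.0000 4.0000 4.0000 4.0000]
Wrap final raw readings (mod 60): 8.0000 mod 60 = 8.0000; 4.0000 mod 60 = 4.0000; 4.0000 mod 60 = 4.0000; 4.0000 mod 60 = 4.0000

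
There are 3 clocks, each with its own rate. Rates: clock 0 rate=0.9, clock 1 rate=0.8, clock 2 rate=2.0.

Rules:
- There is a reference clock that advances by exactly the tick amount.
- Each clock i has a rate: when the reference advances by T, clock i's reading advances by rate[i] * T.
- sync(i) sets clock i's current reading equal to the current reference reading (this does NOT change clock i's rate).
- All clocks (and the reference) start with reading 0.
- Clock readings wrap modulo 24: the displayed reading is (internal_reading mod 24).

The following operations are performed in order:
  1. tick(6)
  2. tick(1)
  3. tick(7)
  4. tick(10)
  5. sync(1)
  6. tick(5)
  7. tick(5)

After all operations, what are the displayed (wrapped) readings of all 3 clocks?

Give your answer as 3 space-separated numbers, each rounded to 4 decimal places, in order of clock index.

Answer: 6.6000 8.0000 20.0000

Derivation:
After op 1 tick(6): ref=6.0000 raw=[5.4000 4.8000 12.0000]
After op 2 tick(1): ref=7.0000 raw=[6.3000 5.6000 14.0000]
After op 3 tick(7): ref=14.0000 raw=[12.6000 11.2000 28.0000]
After op 4 tick(10): ref=24.0000 raw=[21.6000 19.2000 48.0000]
After op 5 sync(1): ref=24.0000 raw=[21.6000 24.0000 48.0000]
After op 6 tick(5): ref=29.0000 raw=[26.1000 28.0000 58.0000]
After op 7 tick(5): ref=34.0000 raw=[30.6000 32.0000 68.0000]
Wrap final raw readings (mod 24): 30.6000 mod 24 = 6.6000; 32.0000 mod 24 = 8.0000; 68.0000 mod 24 = 20.0000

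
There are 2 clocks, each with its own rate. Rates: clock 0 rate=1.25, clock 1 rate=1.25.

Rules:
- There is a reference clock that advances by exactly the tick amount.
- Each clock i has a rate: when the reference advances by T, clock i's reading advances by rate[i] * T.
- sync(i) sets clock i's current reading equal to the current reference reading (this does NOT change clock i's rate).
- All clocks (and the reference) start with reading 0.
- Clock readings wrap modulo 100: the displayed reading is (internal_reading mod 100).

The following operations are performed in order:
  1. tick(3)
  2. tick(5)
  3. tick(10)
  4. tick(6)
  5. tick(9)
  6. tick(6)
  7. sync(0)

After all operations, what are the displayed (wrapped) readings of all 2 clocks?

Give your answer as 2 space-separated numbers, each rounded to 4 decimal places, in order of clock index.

After op 1 tick(3): ref=3.0000 raw=[3.7500 3.7500]
After op 2 tick(5): ref=8.0000 raw=[10.0000 10.0000]
After op 3 tick(10): ref=18.0000 raw=[22.5000 22.5000]
After op 4 tick(6): ref=24.0000 raw=[30.0000 30.0000]
After op 5 tick(9): ref=33.0000 raw=[41.2500 41.2500]
After op 6 tick(6): ref=39.0000 raw=[48.7500 48.7500]
After op 7 sync(0): ref=39.0000 raw=[39.0000 48.7500]
Wrap final raw readings (mod 100): 39.0000 mod 100 = 39.0000; 48.7500 mod 100 = 48.7500

Answer: 39.0000 48.7500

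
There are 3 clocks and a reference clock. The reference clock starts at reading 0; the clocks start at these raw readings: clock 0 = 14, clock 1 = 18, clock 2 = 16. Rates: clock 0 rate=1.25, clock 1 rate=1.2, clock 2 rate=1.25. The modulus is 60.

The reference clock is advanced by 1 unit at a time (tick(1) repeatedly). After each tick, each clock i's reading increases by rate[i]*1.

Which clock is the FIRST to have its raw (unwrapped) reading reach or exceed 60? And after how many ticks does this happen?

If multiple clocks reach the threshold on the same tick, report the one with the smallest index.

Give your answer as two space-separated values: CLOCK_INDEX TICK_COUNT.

Answer: 1 35

Derivation:
clock 0: start=14, rate=1.25, needs 60-14 = 46; ticks = ceil(46/1.25) = ceil(36.8000) = 37; reading at tick 37 = 14 + 1.25*37 = 60.2500
clock 1: start=18, rate=1.2, needs 60-18 = 42; ticks = ceil(42/1.2) = ceil(35.0000) = 35; reading at tick 35 = 18 + 1.2*35 = 60.0000
clock 2: start=16, rate=1.25, needs 60-16 = 44; ticks = ceil(44/1.25) = ceil(35.2000) = 36; reading at tick 36 = 16 + 1.25*36 = 61.0000
Minimum tick count = 35; winners = [1]; smallest index = 1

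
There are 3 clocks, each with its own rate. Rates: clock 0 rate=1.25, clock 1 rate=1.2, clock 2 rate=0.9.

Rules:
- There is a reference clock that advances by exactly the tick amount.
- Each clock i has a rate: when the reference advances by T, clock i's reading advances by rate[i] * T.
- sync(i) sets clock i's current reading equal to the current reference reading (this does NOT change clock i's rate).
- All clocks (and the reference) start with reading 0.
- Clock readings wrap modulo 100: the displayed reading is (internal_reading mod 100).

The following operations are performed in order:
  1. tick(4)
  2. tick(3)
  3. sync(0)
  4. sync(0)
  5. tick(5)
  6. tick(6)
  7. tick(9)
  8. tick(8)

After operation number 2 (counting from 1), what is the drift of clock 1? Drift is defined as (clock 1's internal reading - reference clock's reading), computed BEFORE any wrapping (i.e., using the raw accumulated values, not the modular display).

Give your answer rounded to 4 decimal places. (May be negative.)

Answer: 1.4000

Derivation:
After op 1 tick(4): ref=4.0000 raw=[5.0000 4.8000 3.6000]
After op 2 tick(3): ref=7.0000 raw=[8.7500 8.4000 6.3000]
Drift of clock 1 after op 2: 8.4000 - 7.0000 = 1.4000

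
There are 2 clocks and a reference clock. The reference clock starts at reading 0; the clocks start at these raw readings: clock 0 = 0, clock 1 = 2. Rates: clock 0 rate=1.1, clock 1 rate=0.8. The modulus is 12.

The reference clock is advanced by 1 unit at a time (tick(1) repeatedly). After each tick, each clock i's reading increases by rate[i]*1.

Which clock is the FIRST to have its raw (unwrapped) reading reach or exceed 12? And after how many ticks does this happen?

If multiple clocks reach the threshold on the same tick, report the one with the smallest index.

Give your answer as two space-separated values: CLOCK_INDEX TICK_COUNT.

Answer: 0 11

Derivation:
clock 0: start=0, rate=1.1, needs 12-0 = 12; ticks = ceil(12/1.1) = ceil(10.9091) = 11; reading at tick 11 = 0 + 1.1*11 = 12.1000
clock 1: start=2, rate=0.8, needs 12-2 = 10; ticks = ceil(10/0.8) = ceil(12.5000) = 13; reading at tick 13 = 2 + 0.8*13 = 12.4000
Minimum tick count = 11; winners = [0]; smallest index = 0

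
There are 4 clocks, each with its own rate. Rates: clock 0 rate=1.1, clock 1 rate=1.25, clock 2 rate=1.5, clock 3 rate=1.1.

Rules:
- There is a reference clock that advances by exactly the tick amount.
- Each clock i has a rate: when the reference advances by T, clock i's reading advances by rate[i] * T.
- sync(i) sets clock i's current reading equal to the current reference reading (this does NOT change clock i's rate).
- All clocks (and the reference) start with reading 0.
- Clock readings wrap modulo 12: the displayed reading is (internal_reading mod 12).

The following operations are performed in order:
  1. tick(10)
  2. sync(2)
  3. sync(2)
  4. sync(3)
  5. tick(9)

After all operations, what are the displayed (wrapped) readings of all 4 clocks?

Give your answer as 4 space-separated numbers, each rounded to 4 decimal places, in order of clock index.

Answer: 8.9000 11.7500 11.5000 7.9000

Derivation:
After op 1 tick(10): ref=10.0000 raw=[11.0000 12.5000 15.0000 11.0000]
After op 2 sync(2): ref=10.0000 raw=[11.0000 12.5000 10.0000 11.0000]
After op 3 sync(2): ref=10.0000 raw=[11.0000 12.5000 10.0000 11.0000]
After op 4 sync(3): ref=10.0000 raw=[11.0000 12.5000 10.0000 10.0000]
After op 5 tick(9): ref=19.0000 raw=[20.9000 23.7500 23.5000 19.9000]
Wrap final raw readings (mod 12): 20.9000 mod 12 = 8.9000; 23.7500 mod 12 = 11.7500; 23.5000 mod 12 = 11.5000; 19.9000 mod 12 = 7.9000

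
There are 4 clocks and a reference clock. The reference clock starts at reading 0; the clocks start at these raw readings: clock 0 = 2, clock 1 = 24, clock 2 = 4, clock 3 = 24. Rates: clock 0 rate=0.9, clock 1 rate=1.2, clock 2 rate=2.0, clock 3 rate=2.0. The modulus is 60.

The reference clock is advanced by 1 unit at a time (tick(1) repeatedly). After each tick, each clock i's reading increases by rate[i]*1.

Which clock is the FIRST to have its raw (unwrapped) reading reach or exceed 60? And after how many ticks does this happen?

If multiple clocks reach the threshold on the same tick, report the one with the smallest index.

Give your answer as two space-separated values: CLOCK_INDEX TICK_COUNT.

clock 0: start=2, rate=0.9, needs 60-2 = 58; ticks = ceil(58/0.9) = ceil(64.4444) = 65; reading at tick 65 = 2 + 0.9*65 = 60.5000
clock 1: start=24, rate=1.2, needs 60-24 = 36; ticks = ceil(36/1.2) = ceil(30.0000) = 30; reading at tick 30 = 24 + 1.2*30 = 60.0000
clock 2: start=4, rate=2.0, needs 60-4 = 56; ticks = ceil(56/2.0) = ceil(28.0000) = 28; reading at tick 28 = 4 + 2.0*28 = 60.0000
clock 3: start=24, rate=2.0, needs 60-24 = 36; ticks = ceil(36/2.0) = ceil(18.0000) = 18; reading at tick 18 = 24 + 2.0*18 = 60.0000
Minimum tick count = 18; winners = [3]; smallest index = 3

Answer: 3 18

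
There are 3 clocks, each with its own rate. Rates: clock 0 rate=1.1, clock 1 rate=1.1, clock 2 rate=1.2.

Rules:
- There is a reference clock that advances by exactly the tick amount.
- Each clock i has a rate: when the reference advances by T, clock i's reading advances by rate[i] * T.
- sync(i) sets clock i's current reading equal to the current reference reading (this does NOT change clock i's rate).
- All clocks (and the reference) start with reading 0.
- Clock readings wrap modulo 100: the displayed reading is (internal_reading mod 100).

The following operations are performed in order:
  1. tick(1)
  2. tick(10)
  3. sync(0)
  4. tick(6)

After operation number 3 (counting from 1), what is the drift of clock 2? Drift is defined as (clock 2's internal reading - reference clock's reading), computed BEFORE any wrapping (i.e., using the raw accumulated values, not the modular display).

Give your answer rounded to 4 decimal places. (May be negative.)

Answer: 2.2000

Derivation:
After op 1 tick(1): ref=1.0000 raw=[1.1000 1.1000 1.2000]
After op 2 tick(10): ref=11.0000 raw=[12.1000 12.1000 13.2000]
After op 3 sync(0): ref=11.0000 raw=[11.0000 12.1000 13.2000]
Drift of clock 2 after op 3: 13.2000 - 11.0000 = 2.2000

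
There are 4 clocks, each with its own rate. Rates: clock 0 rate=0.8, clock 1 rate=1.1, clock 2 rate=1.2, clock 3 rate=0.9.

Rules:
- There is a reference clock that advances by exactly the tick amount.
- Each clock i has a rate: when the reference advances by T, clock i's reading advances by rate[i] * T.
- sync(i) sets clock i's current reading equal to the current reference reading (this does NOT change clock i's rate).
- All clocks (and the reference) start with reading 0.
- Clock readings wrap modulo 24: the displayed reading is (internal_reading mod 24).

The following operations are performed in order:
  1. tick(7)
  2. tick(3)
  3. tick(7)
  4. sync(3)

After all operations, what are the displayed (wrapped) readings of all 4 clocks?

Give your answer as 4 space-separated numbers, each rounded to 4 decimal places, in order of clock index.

Answer: 13.6000 18.7000 20.4000 17.0000

Derivation:
After op 1 tick(7): ref=7.0000 raw=[5.6000 7.7000 8.4000 6.3000]
After op 2 tick(3): ref=10.0000 raw=[8.0000 11.0000 12.0000 9.0000]
After op 3 tick(7): ref=17.0000 raw=[13.6000 18.7000 20.4000 15.3000]
After op 4 sync(3): ref=17.0000 raw=[13.6000 18.7000 20.4000 17.0000]
Wrap final raw readings (mod 24): 13.6000 mod 24 = 13.6000; 18.7000 mod 24 = 18.7000; 20.4000 mod 24 = 20.4000; 17.0000 mod 24 = 17.0000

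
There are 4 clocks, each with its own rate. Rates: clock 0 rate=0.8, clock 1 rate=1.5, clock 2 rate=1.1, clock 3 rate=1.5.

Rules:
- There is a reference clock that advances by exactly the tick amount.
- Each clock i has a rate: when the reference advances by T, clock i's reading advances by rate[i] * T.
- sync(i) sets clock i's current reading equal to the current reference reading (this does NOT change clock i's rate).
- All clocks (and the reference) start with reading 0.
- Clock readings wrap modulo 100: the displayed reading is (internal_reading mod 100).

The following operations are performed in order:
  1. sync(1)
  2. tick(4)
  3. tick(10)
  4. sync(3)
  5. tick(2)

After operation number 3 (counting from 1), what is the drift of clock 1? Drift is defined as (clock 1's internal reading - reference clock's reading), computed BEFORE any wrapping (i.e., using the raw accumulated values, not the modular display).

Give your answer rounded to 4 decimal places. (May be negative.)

After op 1 sync(1): ref=0.0000 raw=[0.0000 0.0000 0.0000 0.0000]
After op 2 tick(4): ref=4.0000 raw=[3.2000 6.0000 4.4000 6.0000]
After op 3 tick(10): ref=14.0000 raw=[11.2000 21.0000 15.4000 21.0000]
Drift of clock 1 after op 3: 21.0000 - 14.0000 = 7.0000

Answer: 7.0000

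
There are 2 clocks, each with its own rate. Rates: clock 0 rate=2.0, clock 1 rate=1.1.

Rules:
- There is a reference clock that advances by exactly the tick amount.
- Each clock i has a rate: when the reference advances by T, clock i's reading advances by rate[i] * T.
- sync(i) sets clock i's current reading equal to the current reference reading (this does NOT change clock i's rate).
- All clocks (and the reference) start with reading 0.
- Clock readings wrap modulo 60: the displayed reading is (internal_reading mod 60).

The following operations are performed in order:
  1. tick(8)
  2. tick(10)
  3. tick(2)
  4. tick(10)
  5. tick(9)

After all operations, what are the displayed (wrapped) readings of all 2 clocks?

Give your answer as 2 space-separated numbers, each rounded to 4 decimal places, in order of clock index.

After op 1 tick(8): ref=8.0000 raw=[16.0000 8.8000]
After op 2 tick(10): ref=18.0000 raw=[36.0000 19.8000]
After op 3 tick(2): ref=20.0000 raw=[40.0000 22.0000]
After op 4 tick(10): ref=30.0000 raw=[60.0000 33.0000]
After op 5 tick(9): ref=39.0000 raw=[78.0000 42.9000]
Wrap final raw readings (mod 60): 78.0000 mod 60 = 18.0000; 42.9000 mod 60 = 42.9000

Answer: 18.0000 42.9000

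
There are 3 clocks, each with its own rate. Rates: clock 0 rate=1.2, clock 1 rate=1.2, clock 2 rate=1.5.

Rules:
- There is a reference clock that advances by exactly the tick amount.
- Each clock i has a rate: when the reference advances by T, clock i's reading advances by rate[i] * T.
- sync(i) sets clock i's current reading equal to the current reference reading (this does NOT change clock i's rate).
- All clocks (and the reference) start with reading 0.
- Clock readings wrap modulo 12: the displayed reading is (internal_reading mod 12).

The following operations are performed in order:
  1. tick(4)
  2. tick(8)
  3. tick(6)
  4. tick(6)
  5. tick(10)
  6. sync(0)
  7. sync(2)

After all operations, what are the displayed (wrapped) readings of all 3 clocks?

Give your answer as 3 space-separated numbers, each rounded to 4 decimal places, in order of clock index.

After op 1 tick(4): ref=4.0000 raw=[4.8000 4.8000 6.0000]
After op 2 tick(8): ref=12.0000 raw=[14.4000 14.4000 18.0000]
After op 3 tick(6): ref=18.0000 raw=[21.6000 21.6000 27.0000]
After op 4 tick(6): ref=24.0000 raw=[28.8000 28.8000 36.0000]
After op 5 tick(10): ref=34.0000 raw=[40.8000 40.8000 51.0000]
After op 6 sync(0): ref=34.0000 raw=[34.0000 40.8000 51.0000]
After op 7 sync(2): ref=34.0000 raw=[34.0000 40.8000 34.0000]
Wrap final raw readings (mod 12): 34.0000 mod 12 = 10.0000; 40.8000 mod 12 = 4.8000; 34.0000 mod 12 = 10.0000

Answer: 10.0000 4.8000 10.0000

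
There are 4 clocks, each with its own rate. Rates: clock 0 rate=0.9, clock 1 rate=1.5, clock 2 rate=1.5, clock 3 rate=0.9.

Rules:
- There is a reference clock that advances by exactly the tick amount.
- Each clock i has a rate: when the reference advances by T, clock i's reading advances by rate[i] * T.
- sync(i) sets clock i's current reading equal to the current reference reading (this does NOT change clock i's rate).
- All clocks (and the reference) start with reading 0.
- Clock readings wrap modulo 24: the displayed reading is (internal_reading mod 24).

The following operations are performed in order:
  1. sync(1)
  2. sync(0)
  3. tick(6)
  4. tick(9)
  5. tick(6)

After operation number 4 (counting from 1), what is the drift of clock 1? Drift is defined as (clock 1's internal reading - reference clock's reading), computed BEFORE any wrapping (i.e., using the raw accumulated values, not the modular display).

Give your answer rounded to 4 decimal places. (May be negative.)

Answer: 7.5000

Derivation:
After op 1 sync(1): ref=0.0000 raw=[0.0000 0.0000 0.0000 0.0000]
After op 2 sync(0): ref=0.0000 raw=[0.0000 0.0000 0.0000 0.0000]
After op 3 tick(6): ref=6.0000 raw=[5.4000 9.0000 9.0000 5.4000]
After op 4 tick(9): ref=15.0000 raw=[13.5000 22.5000 22.5000 13.5000]
Drift of clock 1 after op 4: 22.5000 - 15.0000 = 7.5000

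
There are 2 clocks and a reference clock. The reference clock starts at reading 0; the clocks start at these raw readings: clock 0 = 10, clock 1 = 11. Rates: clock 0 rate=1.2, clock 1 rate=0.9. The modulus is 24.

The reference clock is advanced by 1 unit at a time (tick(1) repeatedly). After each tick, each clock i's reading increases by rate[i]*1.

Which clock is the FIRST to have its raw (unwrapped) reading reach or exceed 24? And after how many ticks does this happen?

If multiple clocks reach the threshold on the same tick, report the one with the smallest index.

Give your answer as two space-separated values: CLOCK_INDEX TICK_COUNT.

clock 0: start=10, rate=1.2, needs 24-10 = 14; ticks = ceil(14/1.2) = ceil(11.6667) = 12; reading at tick 12 = 10 + 1.2*12 = 24.4000
clock 1: start=11, rate=0.9, needs 24-11 = 13; ticks = ceil(13/0.9) = ceil(14.4444) = 15; reading at tick 15 = 11 + 0.9*15 = 24.5000
Minimum tick count = 12; winners = [0]; smallest index = 0

Answer: 0 12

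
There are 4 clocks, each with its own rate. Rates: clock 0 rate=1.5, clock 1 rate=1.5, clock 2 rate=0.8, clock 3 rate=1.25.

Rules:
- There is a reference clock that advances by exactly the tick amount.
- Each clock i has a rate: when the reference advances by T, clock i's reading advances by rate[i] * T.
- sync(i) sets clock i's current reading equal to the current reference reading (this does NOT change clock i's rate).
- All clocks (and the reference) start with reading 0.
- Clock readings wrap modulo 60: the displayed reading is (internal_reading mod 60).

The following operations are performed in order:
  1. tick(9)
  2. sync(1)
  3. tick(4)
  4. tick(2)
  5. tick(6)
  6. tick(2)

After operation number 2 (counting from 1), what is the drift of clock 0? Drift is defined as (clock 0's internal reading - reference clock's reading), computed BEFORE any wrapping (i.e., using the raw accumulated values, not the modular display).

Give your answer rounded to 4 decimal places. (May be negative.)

After op 1 tick(9): ref=9.0000 raw=[13.5000 13.5000 7.2000 11.2500]
After op 2 sync(1): ref=9.0000 raw=[13.5000 9.0000 7.2000 11.2500]
Drift of clock 0 after op 2: 13.5000 - 9.0000 = 4.5000

Answer: 4.5000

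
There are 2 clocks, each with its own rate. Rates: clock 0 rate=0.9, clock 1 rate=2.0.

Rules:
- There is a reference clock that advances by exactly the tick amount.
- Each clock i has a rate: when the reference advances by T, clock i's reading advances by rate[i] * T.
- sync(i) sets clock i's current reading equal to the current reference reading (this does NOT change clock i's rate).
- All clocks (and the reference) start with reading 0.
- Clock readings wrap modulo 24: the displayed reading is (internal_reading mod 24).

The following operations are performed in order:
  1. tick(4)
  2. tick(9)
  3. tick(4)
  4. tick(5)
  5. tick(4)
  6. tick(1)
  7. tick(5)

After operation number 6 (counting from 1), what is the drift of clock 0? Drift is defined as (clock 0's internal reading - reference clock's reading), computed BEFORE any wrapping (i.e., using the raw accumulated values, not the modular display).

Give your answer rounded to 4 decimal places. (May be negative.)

Answer: -2.7000

Derivation:
After op 1 tick(4): ref=4.0000 raw=[3.6000 8.0000]
After op 2 tick(9): ref=13.0000 raw=[11.7000 26.0000]
After op 3 tick(4): ref=17.0000 raw=[15.3000 34.0000]
After op 4 tick(5): ref=22.0000 raw=[19.8000 44.0000]
After op 5 tick(4): ref=26.0000 raw=[23.4000 52.0000]
After op 6 tick(1): ref=27.0000 raw=[24.3000 54.0000]
Drift of clock 0 after op 6: 24.3000 - 27.0000 = -2.7000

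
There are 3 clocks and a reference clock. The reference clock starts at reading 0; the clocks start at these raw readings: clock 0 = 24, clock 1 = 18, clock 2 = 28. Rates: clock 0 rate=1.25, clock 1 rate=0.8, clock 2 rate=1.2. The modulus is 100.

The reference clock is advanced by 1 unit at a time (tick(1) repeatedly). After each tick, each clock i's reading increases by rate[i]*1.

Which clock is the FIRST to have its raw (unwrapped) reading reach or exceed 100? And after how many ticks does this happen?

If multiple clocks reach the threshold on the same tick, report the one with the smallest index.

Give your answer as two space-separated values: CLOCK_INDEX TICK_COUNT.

Answer: 2 60

Derivation:
clock 0: start=24, rate=1.25, needs 100-24 = 76; ticks = ceil(76/1.25) = ceil(60.8000) = 61; reading at tick 61 = 24 + 1.25*61 = 100.2500
clock 1: start=18, rate=0.8, needs 100-18 = 82; ticks = ceil(82/0.8) = ceil(102.5000) = 103; reading at tick 103 = 18 + 0.8*103 = 100.4000
clock 2: start=28, rate=1.2, needs 100-28 = 72; ticks = ceil(72/1.2) = ceil(60.0000) = 60; reading at tick 60 = 28 + 1.2*60 = 100.0000
Minimum tick count = 60; winners = [2]; smallest index = 2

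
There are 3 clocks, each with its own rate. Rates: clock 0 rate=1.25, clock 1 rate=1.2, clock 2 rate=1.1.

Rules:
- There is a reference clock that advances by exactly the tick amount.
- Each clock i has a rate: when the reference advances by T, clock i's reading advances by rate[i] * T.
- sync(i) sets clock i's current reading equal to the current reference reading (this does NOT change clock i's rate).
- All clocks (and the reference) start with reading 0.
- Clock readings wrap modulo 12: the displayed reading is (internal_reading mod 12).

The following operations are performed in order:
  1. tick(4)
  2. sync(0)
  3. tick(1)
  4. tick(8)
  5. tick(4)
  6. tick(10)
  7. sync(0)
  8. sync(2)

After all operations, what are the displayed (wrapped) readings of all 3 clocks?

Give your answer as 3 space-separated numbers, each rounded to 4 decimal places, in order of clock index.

Answer: 3.0000 8.4000 3.0000

Derivation:
After op 1 tick(4): ref=4.0000 raw=[5.0000 4.8000 4.4000]
After op 2 sync(0): ref=4.0000 raw=[4.0000 4.8000 4.4000]
After op 3 tick(1): ref=5.0000 raw=[5.2500 6.0000 5.5000]
After op 4 tick(8): ref=13.0000 raw=[15.2500 15.6000 14.3000]
After op 5 tick(4): ref=17.0000 raw=[20.2500 20.4000 18.7000]
After op 6 tick(10): ref=27.0000 raw=[32.7500 32.4000 29.7000]
After op 7 sync(0): ref=27.0000 raw=[27.0000 32.4000 29.7000]
After op 8 sync(2): ref=27.0000 raw=[27.0000 32.4000 27.0000]
Wrap final raw readings (mod 12): 27.0000 mod 12 = 3.0000; 32.4000 mod 12 = 8.4000; 27.0000 mod 12 = 3.0000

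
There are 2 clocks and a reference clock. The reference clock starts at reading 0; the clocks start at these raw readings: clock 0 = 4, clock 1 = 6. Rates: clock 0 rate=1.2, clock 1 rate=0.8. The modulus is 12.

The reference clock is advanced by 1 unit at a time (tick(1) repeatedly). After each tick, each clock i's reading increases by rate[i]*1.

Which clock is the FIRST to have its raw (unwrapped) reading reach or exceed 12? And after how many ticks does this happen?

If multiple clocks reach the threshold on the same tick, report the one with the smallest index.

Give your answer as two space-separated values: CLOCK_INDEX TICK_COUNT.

clock 0: start=4, rate=1.2, needs 12-4 = 8; ticks = ceil(8/1.2) = ceil(6.6667) = 7; reading at tick 7 = 4 + 1.2*7 = 12.4000
clock 1: start=6, rate=0.8, needs 12-6 = 6; ticks = ceil(6/0.8) = ceil(7.5000) = 8; reading at tick 8 = 6 + 0.8*8 = 12.4000
Minimum tick count = 7; winners = [0]; smallest index = 0

Answer: 0 7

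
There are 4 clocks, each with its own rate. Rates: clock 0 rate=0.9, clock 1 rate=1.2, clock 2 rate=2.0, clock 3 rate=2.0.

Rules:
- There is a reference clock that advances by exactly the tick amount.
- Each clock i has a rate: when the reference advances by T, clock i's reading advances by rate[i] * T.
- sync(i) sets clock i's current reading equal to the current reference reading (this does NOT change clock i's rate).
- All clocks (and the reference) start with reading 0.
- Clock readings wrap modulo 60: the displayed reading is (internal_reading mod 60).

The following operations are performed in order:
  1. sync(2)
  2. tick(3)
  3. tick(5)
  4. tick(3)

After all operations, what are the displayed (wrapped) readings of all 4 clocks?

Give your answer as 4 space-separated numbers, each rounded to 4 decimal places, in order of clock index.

Answer: 9.9000 13.2000 22.0000 22.0000

Derivation:
After op 1 sync(2): ref=0.0000 raw=[0.0000 0.0000 0.0000 0.0000]
After op 2 tick(3): ref=3.0000 raw=[2.7000 3.6000 6.0000 6.0000]
After op 3 tick(5): ref=8.0000 raw=[7.2000 9.6000 16.0000 16.0000]
After op 4 tick(3): ref=11.0000 raw=[9.9000 13.2000 22.0000 22.0000]
Wrap final raw readings (mod 60): 9.9000 mod 60 = 9.9000; 13.2000 mod 60 = 13.2000; 22.0000 mod 60 = 22.0000; 22.0000 mod 60 = 22.0000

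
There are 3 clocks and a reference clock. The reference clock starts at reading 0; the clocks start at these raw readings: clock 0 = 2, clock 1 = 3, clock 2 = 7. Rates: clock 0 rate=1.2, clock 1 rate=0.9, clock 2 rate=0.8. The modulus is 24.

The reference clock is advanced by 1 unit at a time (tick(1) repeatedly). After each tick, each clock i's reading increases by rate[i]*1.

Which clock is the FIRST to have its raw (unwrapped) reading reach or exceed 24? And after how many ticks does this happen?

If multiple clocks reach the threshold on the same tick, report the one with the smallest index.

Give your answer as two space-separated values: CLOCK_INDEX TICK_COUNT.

clock 0: start=2, rate=1.2, needs 24-2 = 22; ticks = ceil(22/1.2) = ceil(18.3333) = 19; reading at tick 19 = 2 + 1.2*19 = 24.8000
clock 1: start=3, rate=0.9, needs 24-3 = 21; ticks = ceil(21/0.9) = ceil(23.3333) = 24; reading at tick 24 = 3 + 0.9*24 = 24.6000
clock 2: start=7, rate=0.8, needs 24-7 = 17; ticks = ceil(17/0.8) = ceil(21.2500) = 22; reading at tick 22 = 7 + 0.8*22 = 24.6000
Minimum tick count = 19; winners = [0]; smallest index = 0

Answer: 0 19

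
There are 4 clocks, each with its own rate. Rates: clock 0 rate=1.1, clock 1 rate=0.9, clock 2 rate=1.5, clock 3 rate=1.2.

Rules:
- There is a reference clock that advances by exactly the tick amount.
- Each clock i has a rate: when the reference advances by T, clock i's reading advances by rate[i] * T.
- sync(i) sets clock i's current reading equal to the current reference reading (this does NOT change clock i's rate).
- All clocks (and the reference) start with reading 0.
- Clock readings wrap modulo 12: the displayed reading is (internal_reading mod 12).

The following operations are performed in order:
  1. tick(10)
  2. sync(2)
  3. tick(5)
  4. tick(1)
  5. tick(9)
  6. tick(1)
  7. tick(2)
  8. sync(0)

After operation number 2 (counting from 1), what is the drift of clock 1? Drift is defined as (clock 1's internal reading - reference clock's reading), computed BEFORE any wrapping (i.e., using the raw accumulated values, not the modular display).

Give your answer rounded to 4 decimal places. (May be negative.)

After op 1 tick(10): ref=10.0000 raw=[11.0000 9.0000 15.0000 12.0000]
After op 2 sync(2): ref=10.0000 raw=[11.0000 9.0000 10.0000 12.0000]
Drift of clock 1 after op 2: 9.0000 - 10.0000 = -1.0000

Answer: -1.0000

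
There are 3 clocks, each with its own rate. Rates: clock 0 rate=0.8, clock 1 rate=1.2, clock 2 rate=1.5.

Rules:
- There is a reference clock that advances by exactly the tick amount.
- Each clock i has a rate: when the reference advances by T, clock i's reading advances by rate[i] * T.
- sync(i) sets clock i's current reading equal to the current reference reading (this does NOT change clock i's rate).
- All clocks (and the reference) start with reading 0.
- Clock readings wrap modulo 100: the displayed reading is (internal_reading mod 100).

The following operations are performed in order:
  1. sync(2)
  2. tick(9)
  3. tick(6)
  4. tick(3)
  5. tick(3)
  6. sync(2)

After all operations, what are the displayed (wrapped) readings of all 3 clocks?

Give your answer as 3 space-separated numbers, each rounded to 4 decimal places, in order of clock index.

After op 1 sync(2): ref=0.0000 raw=[0.0000 0.0000 0.0000]
After op 2 tick(9): ref=9.0000 raw=[7.2000 10.8000 13.5000]
After op 3 tick(6): ref=15.0000 raw=[12.0000 18.0000 22.5000]
After op 4 tick(3): ref=18.0000 raw=[14.4000 21.6000 27.0000]
After op 5 tick(3): ref=21.0000 raw=[16.8000 25.2000 31.5000]
After op 6 sync(2): ref=21.0000 raw=[16.8000 25.2000 21.0000]
Wrap final raw readings (mod 100): 16.8000 mod 100 = 16.8000; 25.2000 mod 100 = 25.2000; 21.0000 mod 100 = 21.0000

Answer: 16.8000 25.2000 21.0000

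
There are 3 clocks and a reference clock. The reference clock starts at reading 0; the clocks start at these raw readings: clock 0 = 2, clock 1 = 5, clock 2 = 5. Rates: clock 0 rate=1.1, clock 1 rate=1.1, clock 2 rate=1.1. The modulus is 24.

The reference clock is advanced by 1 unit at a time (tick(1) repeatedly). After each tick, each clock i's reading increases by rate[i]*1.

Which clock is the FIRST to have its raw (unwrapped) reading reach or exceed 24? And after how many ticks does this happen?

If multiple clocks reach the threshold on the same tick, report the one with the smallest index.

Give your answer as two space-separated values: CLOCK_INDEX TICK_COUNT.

Answer: 1 18

Derivation:
clock 0: start=2, rate=1.1, needs 24-2 = 22; ticks = ceil(22/1.1) = ceil(20.0000) = 20; reading at tick 20 = 2 + 1.1*20 = 24.0000
clock 1: start=5, rate=1.1, needs 24-5 = 19; ticks = ceil(19/1.1) = ceil(17.2727) = 18; reading at tick 18 = 5 + 1.1*18 = 24.8000
clock 2: start=5, rate=1.1, needs 24-5 = 19; ticks = ceil(19/1.1) = ceil(17.2727) = 18; reading at tick 18 = 5 + 1.1*18 = 24.8000
Minimum tick count = 18; winners = [1, 2]; smallest index = 1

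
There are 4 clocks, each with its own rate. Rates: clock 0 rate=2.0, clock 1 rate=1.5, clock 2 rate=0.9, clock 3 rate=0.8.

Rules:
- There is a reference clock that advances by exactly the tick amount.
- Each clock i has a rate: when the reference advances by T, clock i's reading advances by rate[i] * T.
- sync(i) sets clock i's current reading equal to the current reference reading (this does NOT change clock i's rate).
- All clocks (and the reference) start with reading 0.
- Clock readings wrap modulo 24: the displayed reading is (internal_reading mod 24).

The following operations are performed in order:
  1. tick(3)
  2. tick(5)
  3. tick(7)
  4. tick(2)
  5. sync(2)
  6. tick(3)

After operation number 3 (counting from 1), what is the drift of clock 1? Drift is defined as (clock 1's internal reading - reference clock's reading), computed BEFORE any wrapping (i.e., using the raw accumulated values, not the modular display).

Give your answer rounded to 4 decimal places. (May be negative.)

After op 1 tick(3): ref=3.0000 raw=[6.0000 4.5000 2.7000 2.4000]
After op 2 tick(5): ref=8.0000 raw=[16.0000 12.0000 7.2000 6.4000]
After op 3 tick(7): ref=15.0000 raw=[30.0000 22.5000 13.5000 12.0000]
Drift of clock 1 after op 3: 22.5000 - 15.0000 = 7.5000

Answer: 7.5000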